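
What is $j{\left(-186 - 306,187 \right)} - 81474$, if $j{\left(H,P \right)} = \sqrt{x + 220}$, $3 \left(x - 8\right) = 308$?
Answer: $-81474 + \frac{4 \sqrt{186}}{3} \approx -81456.0$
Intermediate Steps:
$x = \frac{332}{3}$ ($x = 8 + \frac{1}{3} \cdot 308 = 8 + \frac{308}{3} = \frac{332}{3} \approx 110.67$)
$j{\left(H,P \right)} = \frac{4 \sqrt{186}}{3}$ ($j{\left(H,P \right)} = \sqrt{\frac{332}{3} + 220} = \sqrt{\frac{992}{3}} = \frac{4 \sqrt{186}}{3}$)
$j{\left(-186 - 306,187 \right)} - 81474 = \frac{4 \sqrt{186}}{3} - 81474 = -81474 + \frac{4 \sqrt{186}}{3}$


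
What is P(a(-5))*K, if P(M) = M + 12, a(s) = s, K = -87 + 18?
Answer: -483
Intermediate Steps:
K = -69
P(M) = 12 + M
P(a(-5))*K = (12 - 5)*(-69) = 7*(-69) = -483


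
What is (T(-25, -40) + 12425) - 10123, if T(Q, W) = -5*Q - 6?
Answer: 2421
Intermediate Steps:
T(Q, W) = -6 - 5*Q
(T(-25, -40) + 12425) - 10123 = ((-6 - 5*(-25)) + 12425) - 10123 = ((-6 + 125) + 12425) - 10123 = (119 + 12425) - 10123 = 12544 - 10123 = 2421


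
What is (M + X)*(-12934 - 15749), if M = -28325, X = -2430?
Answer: 882145665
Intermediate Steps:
(M + X)*(-12934 - 15749) = (-28325 - 2430)*(-12934 - 15749) = -30755*(-28683) = 882145665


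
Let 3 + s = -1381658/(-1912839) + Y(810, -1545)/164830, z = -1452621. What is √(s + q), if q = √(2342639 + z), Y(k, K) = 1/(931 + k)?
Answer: √(-686312615297926744162407924270 + 301319262051483353933183868900*√890018)/548925552376170 ≈ 30.678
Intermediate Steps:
q = √890018 (q = √(2342639 - 1452621) = √890018 ≈ 943.41)
s = -1250283599163931/548925552376170 (s = -3 + (-1381658/(-1912839) + 1/((931 + 810)*164830)) = -3 + (-1381658*(-1/1912839) + (1/164830)/1741) = -3 + (1381658/1912839 + (1/1741)*(1/164830)) = -3 + (1381658/1912839 + 1/286969030) = -3 + 396493057964579/548925552376170 = -1250283599163931/548925552376170 ≈ -2.2777)
√(s + q) = √(-1250283599163931/548925552376170 + √890018)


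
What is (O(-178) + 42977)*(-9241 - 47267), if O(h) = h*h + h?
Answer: -4208885364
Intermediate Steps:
O(h) = h + h² (O(h) = h² + h = h + h²)
(O(-178) + 42977)*(-9241 - 47267) = (-178*(1 - 178) + 42977)*(-9241 - 47267) = (-178*(-177) + 42977)*(-56508) = (31506 + 42977)*(-56508) = 74483*(-56508) = -4208885364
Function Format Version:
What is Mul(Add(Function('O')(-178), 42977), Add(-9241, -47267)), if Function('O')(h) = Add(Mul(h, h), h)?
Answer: -4208885364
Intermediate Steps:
Function('O')(h) = Add(h, Pow(h, 2)) (Function('O')(h) = Add(Pow(h, 2), h) = Add(h, Pow(h, 2)))
Mul(Add(Function('O')(-178), 42977), Add(-9241, -47267)) = Mul(Add(Mul(-178, Add(1, -178)), 42977), Add(-9241, -47267)) = Mul(Add(Mul(-178, -177), 42977), -56508) = Mul(Add(31506, 42977), -56508) = Mul(74483, -56508) = -4208885364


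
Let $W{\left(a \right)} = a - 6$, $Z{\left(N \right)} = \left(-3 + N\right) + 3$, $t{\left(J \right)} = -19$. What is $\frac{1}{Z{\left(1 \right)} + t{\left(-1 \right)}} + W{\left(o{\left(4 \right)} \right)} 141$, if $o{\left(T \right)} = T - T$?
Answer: $- \frac{15229}{18} \approx -846.06$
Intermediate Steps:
$o{\left(T \right)} = 0$
$Z{\left(N \right)} = N$
$W{\left(a \right)} = -6 + a$ ($W{\left(a \right)} = a - 6 = -6 + a$)
$\frac{1}{Z{\left(1 \right)} + t{\left(-1 \right)}} + W{\left(o{\left(4 \right)} \right)} 141 = \frac{1}{1 - 19} + \left(-6 + 0\right) 141 = \frac{1}{-18} - 846 = - \frac{1}{18} - 846 = - \frac{15229}{18}$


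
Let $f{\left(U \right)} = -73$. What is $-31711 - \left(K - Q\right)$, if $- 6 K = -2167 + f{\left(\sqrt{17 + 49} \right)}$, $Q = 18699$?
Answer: $- \frac{40156}{3} \approx -13385.0$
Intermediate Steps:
$K = \frac{1120}{3}$ ($K = - \frac{-2167 - 73}{6} = \left(- \frac{1}{6}\right) \left(-2240\right) = \frac{1120}{3} \approx 373.33$)
$-31711 - \left(K - Q\right) = -31711 + \left(18699 - \frac{1120}{3}\right) = -31711 + \frac{54977}{3} = - \frac{40156}{3}$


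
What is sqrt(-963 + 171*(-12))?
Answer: 3*I*sqrt(335) ≈ 54.909*I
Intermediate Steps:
sqrt(-963 + 171*(-12)) = sqrt(-963 - 2052) = sqrt(-3015) = 3*I*sqrt(335)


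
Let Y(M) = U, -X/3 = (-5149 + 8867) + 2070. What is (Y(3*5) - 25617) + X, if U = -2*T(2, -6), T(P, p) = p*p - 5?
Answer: -43043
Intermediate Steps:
T(P, p) = -5 + p² (T(P, p) = p² - 5 = -5 + p²)
X = -17364 (X = -3*((-5149 + 8867) + 2070) = -3*(3718 + 2070) = -3*5788 = -17364)
U = -62 (U = -2*(-5 + (-6)²) = -2*(-5 + 36) = -2*31 = -62)
Y(M) = -62
(Y(3*5) - 25617) + X = (-62 - 25617) - 17364 = -25679 - 17364 = -43043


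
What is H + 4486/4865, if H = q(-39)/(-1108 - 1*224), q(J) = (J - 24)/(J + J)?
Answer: 51752329/56161560 ≈ 0.92149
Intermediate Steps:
q(J) = (-24 + J)/(2*J) (q(J) = (-24 + J)/((2*J)) = (-24 + J)*(1/(2*J)) = (-24 + J)/(2*J))
H = -7/11544 (H = ((½)*(-24 - 39)/(-39))/(-1108 - 1*224) = ((½)*(-1/39)*(-63))/(-1108 - 224) = (21/26)/(-1332) = (21/26)*(-1/1332) = -7/11544 ≈ -0.00060638)
H + 4486/4865 = -7/11544 + 4486/4865 = 51752329/56161560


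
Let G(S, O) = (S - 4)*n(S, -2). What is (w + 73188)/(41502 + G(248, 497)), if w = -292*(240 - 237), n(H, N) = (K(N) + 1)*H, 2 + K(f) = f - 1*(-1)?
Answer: -36156/39761 ≈ -0.90933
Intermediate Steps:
K(f) = -1 + f (K(f) = -2 + (f - 1*(-1)) = -2 + (f + 1) = -2 + (1 + f) = -1 + f)
n(H, N) = H*N (n(H, N) = ((-1 + N) + 1)*H = N*H = H*N)
w = -876 (w = -292*3 = -876)
G(S, O) = -2*S*(-4 + S) (G(S, O) = (S - 4)*(S*(-2)) = (-4 + S)*(-2*S) = -2*S*(-4 + S))
(w + 73188)/(41502 + G(248, 497)) = (-876 + 73188)/(41502 + 2*248*(4 - 1*248)) = 72312/(41502 + 2*248*(4 - 248)) = 72312/(41502 + 2*248*(-244)) = 72312/(41502 - 121024) = 72312/(-79522) = 72312*(-1/79522) = -36156/39761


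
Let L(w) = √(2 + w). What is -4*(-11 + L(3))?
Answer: 44 - 4*√5 ≈ 35.056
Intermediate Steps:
-4*(-11 + L(3)) = -4*(-11 + √(2 + 3)) = -4*(-11 + √5) = 44 - 4*√5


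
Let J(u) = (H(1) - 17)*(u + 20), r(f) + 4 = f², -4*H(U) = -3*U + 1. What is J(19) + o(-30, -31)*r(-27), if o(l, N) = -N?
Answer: 43663/2 ≈ 21832.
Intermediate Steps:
H(U) = -¼ + 3*U/4 (H(U) = -(-3*U + 1)/4 = -(1 - 3*U)/4 = -¼ + 3*U/4)
r(f) = -4 + f²
J(u) = -330 - 33*u/2 (J(u) = ((-¼ + (¾)*1) - 17)*(u + 20) = ((-¼ + ¾) - 17)*(20 + u) = (½ - 17)*(20 + u) = -33*(20 + u)/2 = -330 - 33*u/2)
J(19) + o(-30, -31)*r(-27) = (-330 - 33/2*19) + (-1*(-31))*(-4 + (-27)²) = (-330 - 627/2) + 31*(-4 + 729) = -1287/2 + 31*725 = -1287/2 + 22475 = 43663/2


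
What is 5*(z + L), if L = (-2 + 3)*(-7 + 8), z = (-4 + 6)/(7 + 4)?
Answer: 65/11 ≈ 5.9091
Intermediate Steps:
z = 2/11 ≈ 0.18182
L = 1 (L = 1*1 = 1)
5*(z + L) = 5*(2/11 + 1) = 5*(13/11) = 65/11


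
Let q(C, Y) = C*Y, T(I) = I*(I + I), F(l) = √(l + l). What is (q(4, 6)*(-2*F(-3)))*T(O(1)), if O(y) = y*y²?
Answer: -96*I*√6 ≈ -235.15*I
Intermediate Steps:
F(l) = √2*√l (F(l) = √(2*l) = √2*√l)
O(y) = y³
T(I) = 2*I² (T(I) = I*(2*I) = 2*I²)
(q(4, 6)*(-2*F(-3)))*T(O(1)) = ((4*6)*(-2*√2*√(-3)))*(2*(1³)²) = (24*(-2*√2*I*√3))*(2*1²) = (24*(-2*I*√6))*(2*1) = (24*(-2*I*√6))*2 = -48*I*√6*2 = -96*I*√6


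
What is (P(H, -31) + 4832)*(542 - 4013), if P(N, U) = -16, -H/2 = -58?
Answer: -16716336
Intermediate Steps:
H = 116 (H = -2*(-58) = 116)
(P(H, -31) + 4832)*(542 - 4013) = (-16 + 4832)*(542 - 4013) = 4816*(-3471) = -16716336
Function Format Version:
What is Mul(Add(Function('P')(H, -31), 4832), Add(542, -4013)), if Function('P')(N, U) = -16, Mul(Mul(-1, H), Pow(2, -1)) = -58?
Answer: -16716336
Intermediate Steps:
H = 116 (H = Mul(-2, -58) = 116)
Mul(Add(Function('P')(H, -31), 4832), Add(542, -4013)) = Mul(Add(-16, 4832), Add(542, -4013)) = Mul(4816, -3471) = -16716336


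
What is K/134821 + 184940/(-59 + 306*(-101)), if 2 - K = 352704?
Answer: -7171042634/834946453 ≈ -8.5886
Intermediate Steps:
K = -352702 (K = 2 - 1*352704 = 2 - 352704 = -352702)
K/134821 + 184940/(-59 + 306*(-101)) = -352702/134821 + 184940/(-59 + 306*(-101)) = -352702*1/134821 + 184940/(-59 - 30906) = -352702/134821 + 184940/(-30965) = -352702/134821 + 184940*(-1/30965) = -352702/134821 - 36988/6193 = -7171042634/834946453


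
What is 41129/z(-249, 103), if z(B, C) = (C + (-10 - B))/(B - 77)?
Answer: -6704027/171 ≈ -39205.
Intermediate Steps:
z(B, C) = (-10 + C - B)/(-77 + B)
41129/z(-249, 103) = 41129/(((-10 + 103 - 1*(-249))/(-77 - 249))) = 41129/(((-10 + 103 + 249)/(-326))) = 41129/((-1/326*342)) = 41129/(-171/163) = 41129*(-163/171) = -6704027/171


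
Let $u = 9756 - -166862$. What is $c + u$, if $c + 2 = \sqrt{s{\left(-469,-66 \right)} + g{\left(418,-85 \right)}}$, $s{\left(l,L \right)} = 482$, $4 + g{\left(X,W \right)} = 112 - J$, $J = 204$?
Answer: $176616 + \sqrt{386} \approx 1.7664 \cdot 10^{5}$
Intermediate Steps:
$g{\left(X,W \right)} = -96$ ($g{\left(X,W \right)} = -4 + \left(112 - 204\right) = -4 - 92 = -96$)
$c = -2 + \sqrt{386}$ ($c = -2 + \sqrt{482 - 96} = -2 + \sqrt{386} \approx 17.647$)
$u = 176618$ ($u = 9756 + 166862 = 176618$)
$c + u = \left(-2 + \sqrt{386}\right) + 176618 = 176616 + \sqrt{386}$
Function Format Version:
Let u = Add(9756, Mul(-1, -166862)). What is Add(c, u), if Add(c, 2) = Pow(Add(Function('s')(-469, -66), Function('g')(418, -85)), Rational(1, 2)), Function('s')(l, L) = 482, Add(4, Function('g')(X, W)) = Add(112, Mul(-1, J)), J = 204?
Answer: Add(176616, Pow(386, Rational(1, 2))) ≈ 1.7664e+5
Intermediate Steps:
Function('g')(X, W) = -96 (Function('g')(X, W) = Add(-4, Add(112, Mul(-1, 204))) = Add(-4, Add(112, -204)) = Add(-4, -92) = -96)
c = Add(-2, Pow(386, Rational(1, 2))) (c = Add(-2, Pow(Add(482, -96), Rational(1, 2))) = Add(-2, Pow(386, Rational(1, 2))) ≈ 17.647)
u = 176618 (u = Add(9756, 166862) = 176618)
Add(c, u) = Add(Add(-2, Pow(386, Rational(1, 2))), 176618) = Add(176616, Pow(386, Rational(1, 2)))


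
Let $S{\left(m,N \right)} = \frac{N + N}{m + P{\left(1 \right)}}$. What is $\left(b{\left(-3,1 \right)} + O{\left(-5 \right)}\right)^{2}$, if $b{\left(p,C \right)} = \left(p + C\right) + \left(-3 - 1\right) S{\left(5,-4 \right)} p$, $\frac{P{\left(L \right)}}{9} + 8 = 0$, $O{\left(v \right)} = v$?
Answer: $\frac{139129}{4489} \approx 30.993$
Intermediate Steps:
$P{\left(L \right)} = -72$ ($P{\left(L \right)} = -72 + 9 \cdot 0 = -72 + 0 = -72$)
$S{\left(m,N \right)} = \frac{2 N}{-72 + m}$ ($S{\left(m,N \right)} = \frac{N + N}{m - 72} = \frac{2 N}{-72 + m}$)
$b{\left(p,C \right)} = C + \frac{35 p}{67}$ ($b{\left(p,C \right)} = \left(p + C\right) + \left(-3 - 1\right) 2 \left(-4\right) \frac{1}{-72 + 5} p = \left(C + p\right) + \left(-3 - 1\right) 2 \left(-4\right) \frac{1}{-67} p = \left(C + p\right) + - 4 \cdot 2 \left(-4\right) \left(- \frac{1}{67}\right) p = \left(C + p\right) + \left(-4\right) \frac{8}{67} p = \left(C + p\right) - \frac{32 p}{67} = C + \frac{35 p}{67}$)
$\left(b{\left(-3,1 \right)} + O{\left(-5 \right)}\right)^{2} = \left(\left(1 + \frac{35}{67} \left(-3\right)\right) - 5\right)^{2} = \left(\left(1 - \frac{105}{67}\right) - 5\right)^{2} = \left(- \frac{38}{67} - 5\right)^{2} = \left(- \frac{373}{67}\right)^{2} = \frac{139129}{4489}$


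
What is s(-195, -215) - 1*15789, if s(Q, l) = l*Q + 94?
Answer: 26230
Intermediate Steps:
s(Q, l) = 94 + Q*l (s(Q, l) = Q*l + 94 = 94 + Q*l)
s(-195, -215) - 1*15789 = (94 - 195*(-215)) - 1*15789 = (94 + 41925) - 15789 = 42019 - 15789 = 26230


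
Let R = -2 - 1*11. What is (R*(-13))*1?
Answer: 169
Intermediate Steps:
R = -13 (R = -2 - 11 = -13)
(R*(-13))*1 = -13*(-13)*1 = 169*1 = 169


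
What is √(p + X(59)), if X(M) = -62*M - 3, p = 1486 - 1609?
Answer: 2*I*√946 ≈ 61.514*I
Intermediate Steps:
p = -123
X(M) = -3 - 62*M
√(p + X(59)) = √(-123 + (-3 - 62*59)) = √(-123 + (-3 - 3658)) = √(-123 - 3661) = √(-3784) = 2*I*√946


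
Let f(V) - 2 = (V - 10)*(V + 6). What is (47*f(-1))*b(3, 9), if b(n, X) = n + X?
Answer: -29892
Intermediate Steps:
b(n, X) = X + n
f(V) = 2 + (-10 + V)*(6 + V) (f(V) = 2 + (V - 10)*(V + 6) = 2 + (-10 + V)*(6 + V))
(47*f(-1))*b(3, 9) = (47*(-58 + (-1)² - 4*(-1)))*(9 + 3) = (47*(-58 + 1 + 4))*12 = (47*(-53))*12 = -2491*12 = -29892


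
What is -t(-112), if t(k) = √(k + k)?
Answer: -4*I*√14 ≈ -14.967*I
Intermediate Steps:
t(k) = √2*√k (t(k) = √(2*k) = √2*√k)
-t(-112) = -√2*√(-112) = -√2*4*I*√7 = -4*I*√14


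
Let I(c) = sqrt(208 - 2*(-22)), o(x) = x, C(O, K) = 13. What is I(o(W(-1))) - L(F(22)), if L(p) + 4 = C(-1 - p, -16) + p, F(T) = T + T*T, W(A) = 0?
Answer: -515 + 6*sqrt(7) ≈ -499.13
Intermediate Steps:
F(T) = T + T**2
L(p) = 9 + p (L(p) = -4 + (13 + p) = 9 + p)
I(c) = 6*sqrt(7) (I(c) = sqrt(208 + 44) = sqrt(252) = 6*sqrt(7))
I(o(W(-1))) - L(F(22)) = 6*sqrt(7) - (9 + 22*(1 + 22)) = 6*sqrt(7) - (9 + 22*23) = 6*sqrt(7) - (9 + 506) = 6*sqrt(7) - 1*515 = 6*sqrt(7) - 515 = -515 + 6*sqrt(7)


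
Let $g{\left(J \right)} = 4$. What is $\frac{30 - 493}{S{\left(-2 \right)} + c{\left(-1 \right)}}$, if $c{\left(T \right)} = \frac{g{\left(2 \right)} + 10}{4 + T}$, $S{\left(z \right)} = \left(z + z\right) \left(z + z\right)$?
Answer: $- \frac{1389}{62} \approx -22.403$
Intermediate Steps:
$S{\left(z \right)} = 4 z^{2}$ ($S{\left(z \right)} = 2 z 2 z = 4 z^{2}$)
$c{\left(T \right)} = \frac{14}{4 + T}$ ($c{\left(T \right)} = \frac{4 + 10}{4 + T} = \frac{14}{4 + T}$)
$\frac{30 - 493}{S{\left(-2 \right)} + c{\left(-1 \right)}} = \frac{30 - 493}{4 \left(-2\right)^{2} + \frac{14}{4 - 1}} = - \frac{463}{4 \cdot 4 + \frac{14}{3}} = - \frac{463}{16 + 14 \cdot \frac{1}{3}} = - \frac{463}{16 + \frac{14}{3}} = - \frac{463}{\frac{62}{3}} = \left(-463\right) \frac{3}{62} = - \frac{1389}{62}$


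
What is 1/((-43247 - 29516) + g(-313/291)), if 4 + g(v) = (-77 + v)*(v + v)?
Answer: -84681/6147759607 ≈ -1.3774e-5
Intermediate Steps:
g(v) = -4 + 2*v*(-77 + v) (g(v) = -4 + (-77 + v)*(v + v) = -4 + (-77 + v)*(2*v) = -4 + 2*v*(-77 + v))
1/((-43247 - 29516) + g(-313/291)) = 1/((-43247 - 29516) + (-4 - (-48202)/291 + 2*(-313/291)**2)) = 1/(-72763 + (-4 - (-48202)/291 + 2*(-313*1/291)**2)) = 1/(-72763 + (-4 - 154*(-313/291) + 2*(-313/291)**2)) = 1/(-72763 + (-4 + 48202/291 + 2*(97969/84681))) = 1/(-72763 + (-4 + 48202/291 + 195938/84681)) = 1/(-72763 + 13883996/84681) = 1/(-6147759607/84681) = -84681/6147759607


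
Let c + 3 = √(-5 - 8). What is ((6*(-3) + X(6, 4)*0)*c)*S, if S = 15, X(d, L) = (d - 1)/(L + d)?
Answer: 810 - 270*I*√13 ≈ 810.0 - 973.5*I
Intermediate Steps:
X(d, L) = (-1 + d)/(L + d)
c = -3 + I*√13 (c = -3 + √(-5 - 8) = -3 + √(-13) = -3 + I*√13 ≈ -3.0 + 3.6056*I)
((6*(-3) + X(6, 4)*0)*c)*S = ((6*(-3) + ((-1 + 6)/(4 + 6))*0)*(-3 + I*√13))*15 = ((-18 + (5/10)*0)*(-3 + I*√13))*15 = ((-18 + ((⅒)*5)*0)*(-3 + I*√13))*15 = ((-18 + (½)*0)*(-3 + I*√13))*15 = ((-18 + 0)*(-3 + I*√13))*15 = -18*(-3 + I*√13)*15 = (54 - 18*I*√13)*15 = 810 - 270*I*√13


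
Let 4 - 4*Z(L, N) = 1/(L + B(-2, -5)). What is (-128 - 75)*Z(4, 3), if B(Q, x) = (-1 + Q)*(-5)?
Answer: -15225/76 ≈ -200.33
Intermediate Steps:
B(Q, x) = 5 - 5*Q
Z(L, N) = 1 - 1/(4*(15 + L)) (Z(L, N) = 1 - 1/(4*(L + (5 - 5*(-2)))) = 1 - 1/(4*(L + (5 + 10))) = 1 - 1/(4*(L + 15)) = 1 - 1/(4*(15 + L)))
(-128 - 75)*Z(4, 3) = (-128 - 75)*((59/4 + 4)/(15 + 4)) = -203*75/(19*4) = -203*75/76 = -15225/76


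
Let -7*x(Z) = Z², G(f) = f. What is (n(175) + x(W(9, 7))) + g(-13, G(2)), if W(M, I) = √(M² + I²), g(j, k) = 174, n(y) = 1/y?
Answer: 27201/175 ≈ 155.43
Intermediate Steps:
W(M, I) = √(I² + M²)
x(Z) = -Z²/7
(n(175) + x(W(9, 7))) + g(-13, G(2)) = (1/175 - (√(7² + 9²))²/7) + 174 = (1/175 - (√(49 + 81))²/7) + 174 = (1/175 - (√130)²/7) + 174 = (1/175 - ⅐*130) + 174 = (1/175 - 130/7) + 174 = -3249/175 + 174 = 27201/175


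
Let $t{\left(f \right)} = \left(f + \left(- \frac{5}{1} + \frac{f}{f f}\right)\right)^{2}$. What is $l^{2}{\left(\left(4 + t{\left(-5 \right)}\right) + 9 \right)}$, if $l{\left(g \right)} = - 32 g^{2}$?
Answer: $\frac{75058044209741824}{390625} \approx 1.9215 \cdot 10^{11}$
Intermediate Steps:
$t{\left(f \right)} = \left(-5 + f + \frac{1}{f}\right)^{2}$ ($t{\left(f \right)} = \left(f + \left(\left(-5\right) 1 + \frac{f}{f^{2}}\right)\right)^{2} = \left(f - \left(5 - \frac{f}{f^{2}}\right)\right)^{2} = \left(f - \left(5 - \frac{1}{f}\right)\right)^{2} = \left(-5 + f + \frac{1}{f}\right)^{2}$)
$l^{2}{\left(\left(4 + t{\left(-5 \right)}\right) + 9 \right)} = \left(- 32 \left(\left(4 + \frac{\left(1 + \left(-5\right)^{2} - -25\right)^{2}}{25}\right) + 9\right)^{2}\right)^{2} = \left(- 32 \left(\left(4 + \frac{\left(1 + 25 + 25\right)^{2}}{25}\right) + 9\right)^{2}\right)^{2} = \left(- 32 \left(\left(4 + \frac{51^{2}}{25}\right) + 9\right)^{2}\right)^{2} = \left(- 32 \left(\left(4 + \frac{1}{25} \cdot 2601\right) + 9\right)^{2}\right)^{2} = \left(- 32 \left(\left(4 + \frac{2601}{25}\right) + 9\right)^{2}\right)^{2} = \left(- 32 \left(\frac{2701}{25} + 9\right)^{2}\right)^{2} = \left(- 32 \left(\frac{2926}{25}\right)^{2}\right)^{2} = \left(\left(-32\right) \frac{8561476}{625}\right)^{2} = \left(- \frac{273967232}{625}\right)^{2} = \frac{75058044209741824}{390625}$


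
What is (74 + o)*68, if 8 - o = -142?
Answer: 15232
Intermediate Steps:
o = 150 (o = 8 - 1*(-142) = 8 + 142 = 150)
(74 + o)*68 = (74 + 150)*68 = 224*68 = 15232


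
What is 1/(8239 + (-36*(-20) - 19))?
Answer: 1/8940 ≈ 0.00011186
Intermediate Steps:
1/(8239 + (-36*(-20) - 19)) = 1/(8239 + (720 - 19)) = 1/(8239 + 701) = 1/8940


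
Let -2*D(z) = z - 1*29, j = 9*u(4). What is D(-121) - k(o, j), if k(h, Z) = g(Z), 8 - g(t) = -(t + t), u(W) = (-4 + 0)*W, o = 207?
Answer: 355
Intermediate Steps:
u(W) = -4*W
g(t) = 8 + 2*t (g(t) = 8 - (-1)*(t + t) = 8 - (-1)*2*t = 8 - (-2)*t = 8 + 2*t)
j = -144 (j = 9*(-4*4) = 9*(-16) = -144)
k(h, Z) = 8 + 2*Z
D(z) = 29/2 - z/2 (D(z) = -(z - 1*29)/2 = -(z - 29)/2 = -(-29 + z)/2 = 29/2 - z/2)
D(-121) - k(o, j) = (29/2 - ½*(-121)) - (8 + 2*(-144)) = (29/2 + 121/2) - (8 - 288) = 75 - 1*(-280) = 75 + 280 = 355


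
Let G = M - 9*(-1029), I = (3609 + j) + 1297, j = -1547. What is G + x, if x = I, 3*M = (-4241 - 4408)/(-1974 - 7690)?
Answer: 121962563/9664 ≈ 12620.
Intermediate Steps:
M = 2883/9664 (M = ((-4241 - 4408)/(-1974 - 7690))/3 = (-8649/(-9664))/3 = (-8649*(-1/9664))/3 = (1/3)*(8649/9664) = 2883/9664 ≈ 0.29832)
I = 3359 (I = (3609 - 1547) + 1297 = 2062 + 1297 = 3359)
x = 3359
G = 89501187/9664 (G = 2883/9664 - 9*(-1029) = 2883/9664 + 9261 = 89501187/9664 ≈ 9261.3)
G + x = 89501187/9664 + 3359 = 121962563/9664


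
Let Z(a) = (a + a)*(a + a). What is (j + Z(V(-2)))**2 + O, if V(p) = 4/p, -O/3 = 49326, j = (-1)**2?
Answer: -147689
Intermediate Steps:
j = 1
O = -147978 (O = -3*49326 = -147978)
Z(a) = 4*a**2 (Z(a) = (2*a)*(2*a) = 4*a**2)
(j + Z(V(-2)))**2 + O = (1 + 4*(4/(-2))**2)**2 - 147978 = (1 + 4*(4*(-1/2))**2)**2 - 147978 = (1 + 4*(-2)**2)**2 - 147978 = (1 + 4*4)**2 - 147978 = (1 + 16)**2 - 147978 = 17**2 - 147978 = 289 - 147978 = -147689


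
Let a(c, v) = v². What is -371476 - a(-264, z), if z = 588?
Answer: -717220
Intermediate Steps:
-371476 - a(-264, z) = -371476 - 1*588² = -371476 - 1*345744 = -371476 - 345744 = -717220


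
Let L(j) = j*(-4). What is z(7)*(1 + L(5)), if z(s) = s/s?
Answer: -19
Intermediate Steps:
L(j) = -4*j
z(s) = 1
z(7)*(1 + L(5)) = 1*(1 - 4*5) = 1*(1 - 20) = 1*(-19) = -19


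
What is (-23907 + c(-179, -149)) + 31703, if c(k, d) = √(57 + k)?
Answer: 7796 + I*√122 ≈ 7796.0 + 11.045*I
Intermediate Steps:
(-23907 + c(-179, -149)) + 31703 = (-23907 + √(57 - 179)) + 31703 = (-23907 + √(-122)) + 31703 = (-23907 + I*√122) + 31703 = 7796 + I*√122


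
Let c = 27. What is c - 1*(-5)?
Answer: 32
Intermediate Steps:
c - 1*(-5) = 27 - 1*(-5) = 27 + 5 = 32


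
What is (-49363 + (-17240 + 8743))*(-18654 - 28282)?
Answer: 2715716960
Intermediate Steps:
(-49363 + (-17240 + 8743))*(-18654 - 28282) = (-49363 - 8497)*(-46936) = -57860*(-46936) = 2715716960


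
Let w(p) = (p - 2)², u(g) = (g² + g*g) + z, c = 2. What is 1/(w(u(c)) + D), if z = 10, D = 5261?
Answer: 1/5517 ≈ 0.00018126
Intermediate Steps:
u(g) = 10 + 2*g² (u(g) = (g² + g*g) + 10 = (g² + g²) + 10 = 2*g² + 10 = 10 + 2*g²)
w(p) = (-2 + p)²
1/(w(u(c)) + D) = 1/((-2 + (10 + 2*2²))² + 5261) = 1/((-2 + (10 + 2*4))² + 5261) = 1/((-2 + (10 + 8))² + 5261) = 1/((-2 + 18)² + 5261) = 1/(16² + 5261) = 1/(256 + 5261) = 1/5517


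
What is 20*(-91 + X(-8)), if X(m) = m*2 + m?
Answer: -2300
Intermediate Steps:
X(m) = 3*m (X(m) = 2*m + m = 3*m)
20*(-91 + X(-8)) = 20*(-91 + 3*(-8)) = 20*(-91 - 24) = 20*(-115) = -2300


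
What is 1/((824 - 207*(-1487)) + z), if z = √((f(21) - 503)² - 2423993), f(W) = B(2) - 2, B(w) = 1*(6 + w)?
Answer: 308633/95256505673 - 2*I*√544246/95256505673 ≈ 3.24e-6 - 1.5489e-8*I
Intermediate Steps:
B(w) = 6 + w
f(W) = 6 (f(W) = (6 + 2) - 2 = 8 - 2 = 6)
z = 2*I*√544246 (z = √((6 - 503)² - 2423993) = √((-497)² - 2423993) = √(247009 - 2423993) = √(-2176984) = 2*I*√544246 ≈ 1475.5*I)
1/((824 - 207*(-1487)) + z) = 1/((824 - 207*(-1487)) + 2*I*√544246) = 1/((824 + 307809) + 2*I*√544246) = 1/(308633 + 2*I*√544246)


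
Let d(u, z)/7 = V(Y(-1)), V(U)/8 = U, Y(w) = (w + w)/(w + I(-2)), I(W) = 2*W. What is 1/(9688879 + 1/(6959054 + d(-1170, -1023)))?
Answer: 34795382/337128245956783 ≈ 1.0321e-7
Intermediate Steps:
Y(w) = 2*w/(-4 + w) (Y(w) = (w + w)/(w + 2*(-2)) = (2*w)/(w - 4) = (2*w)/(-4 + w) = 2*w/(-4 + w))
V(U) = 8*U
d(u, z) = 112/5 (d(u, z) = 7*(8*(2*(-1)/(-4 - 1))) = 7*(8*(2*(-1)/(-5))) = 7*(8*(2*(-1)*(-1/5))) = 7*(8*(2/5)) = 7*(16/5) = 112/5)
1/(9688879 + 1/(6959054 + d(-1170, -1023))) = 1/(9688879 + 1/(6959054 + 112/5)) = 1/(9688879 + 1/(34795382/5)) = 1/(9688879 + 5/34795382) = 1/(337128245956783/34795382) = 34795382/337128245956783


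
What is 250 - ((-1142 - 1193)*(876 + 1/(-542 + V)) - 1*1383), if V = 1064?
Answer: 1068584881/522 ≈ 2.0471e+6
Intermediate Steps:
250 - ((-1142 - 1193)*(876 + 1/(-542 + V)) - 1*1383) = 250 - ((-1142 - 1193)*(876 + 1/(-542 + 1064)) - 1*1383) = 250 - (-2335*(876 + 1/522) - 1383) = 250 - (-2335*457273/522 - 1383) = 250 - (-1067732455/522 - 1383) = 250 - 1*(-1068454381/522) = 250 + 1068454381/522 = 1068584881/522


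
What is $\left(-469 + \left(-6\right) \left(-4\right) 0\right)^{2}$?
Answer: $219961$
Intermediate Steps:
$\left(-469 + \left(-6\right) \left(-4\right) 0\right)^{2} = \left(-469 + 24 \cdot 0\right)^{2} = \left(-469 + 0\right)^{2} = \left(-469\right)^{2} = 219961$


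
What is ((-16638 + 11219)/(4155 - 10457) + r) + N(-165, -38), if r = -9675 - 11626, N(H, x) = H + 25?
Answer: -135115763/6302 ≈ -21440.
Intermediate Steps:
N(H, x) = 25 + H
r = -21301
((-16638 + 11219)/(4155 - 10457) + r) + N(-165, -38) = ((-16638 + 11219)/(4155 - 10457) - 21301) + (25 - 165) = (-5419/(-6302) - 21301) - 140 = (-5419*(-1/6302) - 21301) - 140 = (5419/6302 - 21301) - 140 = -134233483/6302 - 140 = -135115763/6302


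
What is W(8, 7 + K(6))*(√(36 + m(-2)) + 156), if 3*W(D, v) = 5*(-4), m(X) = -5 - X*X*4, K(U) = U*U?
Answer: -1040 - 20*√15/3 ≈ -1065.8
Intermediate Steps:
K(U) = U²
m(X) = -5 - 4*X² (m(X) = -5 - X²*4 = -5 - 4*X²)
W(D, v) = -20/3 (W(D, v) = (5*(-4))/3 = (⅓)*(-20) = -20/3)
W(8, 7 + K(6))*(√(36 + m(-2)) + 156) = -20*(√(36 + (-5 - 4*(-2)²)) + 156)/3 = -20*(√(36 + (-5 - 4*4)) + 156)/3 = -20*(√(36 + (-5 - 16)) + 156)/3 = -20*(√(36 - 21) + 156)/3 = -20*(√15 + 156)/3 = -20*(156 + √15)/3 = -1040 - 20*√15/3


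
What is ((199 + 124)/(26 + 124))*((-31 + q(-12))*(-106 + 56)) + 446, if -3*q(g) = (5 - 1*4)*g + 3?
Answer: 10382/3 ≈ 3460.7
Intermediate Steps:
q(g) = -1 - g/3 (q(g) = -((5 - 1*4)*g + 3)/3 = -((5 - 4)*g + 3)/3 = -(1*g + 3)/3 = -(g + 3)/3 = -(3 + g)/3 = -1 - g/3)
((199 + 124)/(26 + 124))*((-31 + q(-12))*(-106 + 56)) + 446 = ((199 + 124)/(26 + 124))*((-31 + (-1 - ⅓*(-12)))*(-106 + 56)) + 446 = (323/150)*((-31 + (-1 + 4))*(-50)) + 446 = (323*(1/150))*((-31 + 3)*(-50)) + 446 = 323*(-28*(-50))/150 + 446 = (323/150)*1400 + 446 = 9044/3 + 446 = 10382/3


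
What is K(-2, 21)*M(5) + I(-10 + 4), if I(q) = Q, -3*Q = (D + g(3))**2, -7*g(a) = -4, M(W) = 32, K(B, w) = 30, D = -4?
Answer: 46848/49 ≈ 956.08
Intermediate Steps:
g(a) = 4/7 (g(a) = -1/7*(-4) = 4/7)
Q = -192/49 (Q = -(-4 + 4/7)**2/3 = -(-24/7)**2/3 = -1/3*576/49 = -192/49 ≈ -3.9184)
I(q) = -192/49
K(-2, 21)*M(5) + I(-10 + 4) = 30*32 - 192/49 = 960 - 192/49 = 46848/49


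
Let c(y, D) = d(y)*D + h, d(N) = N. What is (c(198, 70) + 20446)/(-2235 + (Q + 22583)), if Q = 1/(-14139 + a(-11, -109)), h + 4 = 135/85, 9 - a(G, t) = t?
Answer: 2725500127/1616696073 ≈ 1.6858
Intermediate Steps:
a(G, t) = 9 - t
h = -41/17 (h = -4 + 135/85 = -4 + 135*(1/85) = -4 + 27/17 = -41/17 ≈ -2.4118)
Q = -1/14021 (Q = 1/(-14139 + (9 - 1*(-109))) = 1/(-14139 + (9 + 109)) = 1/(-14139 + 118) = 1/(-14021) = -1/14021 ≈ -7.1322e-5)
c(y, D) = -41/17 + D*y (c(y, D) = y*D - 41/17 = D*y - 41/17 = -41/17 + D*y)
(c(198, 70) + 20446)/(-2235 + (Q + 22583)) = ((-41/17 + 70*198) + 20446)/(-2235 + (-1/14021 + 22583)) = ((-41/17 + 13860) + 20446)/(-2235 + 316636242/14021) = (235579/17 + 20446)/(285299307/14021) = (583161/17)*(14021/285299307) = 2725500127/1616696073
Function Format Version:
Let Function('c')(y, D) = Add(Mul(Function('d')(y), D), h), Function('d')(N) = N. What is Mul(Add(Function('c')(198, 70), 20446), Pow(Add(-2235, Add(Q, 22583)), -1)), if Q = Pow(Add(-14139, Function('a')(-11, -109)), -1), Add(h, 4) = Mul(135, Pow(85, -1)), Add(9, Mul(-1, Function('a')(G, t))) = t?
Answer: Rational(2725500127, 1616696073) ≈ 1.6858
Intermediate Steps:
Function('a')(G, t) = Add(9, Mul(-1, t))
h = Rational(-41, 17) (h = Add(-4, Mul(135, Pow(85, -1))) = Add(-4, Mul(135, Rational(1, 85))) = Add(-4, Rational(27, 17)) = Rational(-41, 17) ≈ -2.4118)
Q = Rational(-1, 14021) (Q = Pow(Add(-14139, Add(9, Mul(-1, -109))), -1) = Pow(Add(-14139, Add(9, 109)), -1) = Pow(Add(-14139, 118), -1) = Pow(-14021, -1) = Rational(-1, 14021) ≈ -7.1322e-5)
Function('c')(y, D) = Add(Rational(-41, 17), Mul(D, y)) (Function('c')(y, D) = Add(Mul(y, D), Rational(-41, 17)) = Add(Mul(D, y), Rational(-41, 17)) = Add(Rational(-41, 17), Mul(D, y)))
Mul(Add(Function('c')(198, 70), 20446), Pow(Add(-2235, Add(Q, 22583)), -1)) = Mul(Add(Add(Rational(-41, 17), Mul(70, 198)), 20446), Pow(Add(-2235, Add(Rational(-1, 14021), 22583)), -1)) = Mul(Add(Add(Rational(-41, 17), 13860), 20446), Pow(Add(-2235, Rational(316636242, 14021)), -1)) = Mul(Add(Rational(235579, 17), 20446), Pow(Rational(285299307, 14021), -1)) = Mul(Rational(583161, 17), Rational(14021, 285299307)) = Rational(2725500127, 1616696073)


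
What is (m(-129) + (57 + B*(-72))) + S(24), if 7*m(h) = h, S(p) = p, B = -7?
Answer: 3966/7 ≈ 566.57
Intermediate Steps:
m(h) = h/7
(m(-129) + (57 + B*(-72))) + S(24) = ((1/7)*(-129) + (57 - 7*(-72))) + 24 = (-129/7 + (57 + 504)) + 24 = (-129/7 + 561) + 24 = 3798/7 + 24 = 3966/7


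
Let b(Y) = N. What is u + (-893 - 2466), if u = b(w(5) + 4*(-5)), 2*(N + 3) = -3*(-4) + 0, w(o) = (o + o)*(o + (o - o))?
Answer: -3356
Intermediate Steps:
w(o) = 2*o² (w(o) = (2*o)*(o + 0) = (2*o)*o = 2*o²)
N = 3 (N = -3 + (-3*(-4) + 0)/2 = -3 + (12 + 0)/2 = -3 + (½)*12 = -3 + 6 = 3)
b(Y) = 3
u = 3
u + (-893 - 2466) = 3 + (-893 - 2466) = 3 - 3359 = -3356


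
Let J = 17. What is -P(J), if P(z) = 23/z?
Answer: -23/17 ≈ -1.3529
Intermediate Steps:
-P(J) = -23/17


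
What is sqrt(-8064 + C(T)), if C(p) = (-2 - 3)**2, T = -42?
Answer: I*sqrt(8039) ≈ 89.661*I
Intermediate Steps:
C(p) = 25 (C(p) = (-5)**2 = 25)
sqrt(-8064 + C(T)) = sqrt(-8064 + 25) = sqrt(-8039) = I*sqrt(8039)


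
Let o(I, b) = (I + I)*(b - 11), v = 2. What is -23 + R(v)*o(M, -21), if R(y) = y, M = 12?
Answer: -1559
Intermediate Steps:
o(I, b) = 2*I*(-11 + b) (o(I, b) = (2*I)*(-11 + b) = 2*I*(-11 + b))
-23 + R(v)*o(M, -21) = -23 + 2*(2*12*(-11 - 21)) = -23 + 2*(2*12*(-32)) = -23 + 2*(-768) = -23 - 1536 = -1559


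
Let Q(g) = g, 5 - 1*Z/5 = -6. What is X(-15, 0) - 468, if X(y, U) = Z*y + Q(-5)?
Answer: -1298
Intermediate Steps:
Z = 55 (Z = 25 - 5*(-6) = 25 + 30 = 55)
X(y, U) = -5 + 55*y (X(y, U) = 55*y - 5 = -5 + 55*y)
X(-15, 0) - 468 = (-5 + 55*(-15)) - 468 = (-5 - 825) - 468 = -830 - 468 = -1298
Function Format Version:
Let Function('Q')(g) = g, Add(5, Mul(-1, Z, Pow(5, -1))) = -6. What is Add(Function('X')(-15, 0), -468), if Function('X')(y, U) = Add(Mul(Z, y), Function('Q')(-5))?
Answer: -1298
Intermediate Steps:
Z = 55 (Z = Add(25, Mul(-5, -6)) = Add(25, 30) = 55)
Function('X')(y, U) = Add(-5, Mul(55, y)) (Function('X')(y, U) = Add(Mul(55, y), -5) = Add(-5, Mul(55, y)))
Add(Function('X')(-15, 0), -468) = Add(Add(-5, Mul(55, -15)), -468) = Add(Add(-5, -825), -468) = Add(-830, -468) = -1298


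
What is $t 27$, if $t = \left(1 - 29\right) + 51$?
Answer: $621$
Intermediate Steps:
$t = 23$ ($t = -28 + 51 = 23$)
$t 27 = 23 \cdot 27 = 621$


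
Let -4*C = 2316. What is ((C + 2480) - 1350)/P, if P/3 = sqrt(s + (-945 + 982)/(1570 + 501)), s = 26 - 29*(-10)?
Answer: 551*sqrt(1355413583)/1963419 ≈ 10.332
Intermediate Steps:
C = -579 (C = -1/4*2316 = -579)
s = 316 (s = 26 + 290 = 316)
P = 3*sqrt(1355413583)/2071 (P = 3*sqrt(316 + (-945 + 982)/(1570 + 501)) = 3*sqrt(316 + 37/2071) = 3*sqrt(654473/2071) = 3*(sqrt(1355413583)/2071) = 3*sqrt(1355413583)/2071 ≈ 53.331)
((C + 2480) - 1350)/P = ((-579 + 2480) - 1350)/((3*sqrt(1355413583)/2071)) = (1901 - 1350)*(sqrt(1355413583)/1963419) = 551*(sqrt(1355413583)/1963419) = 551*sqrt(1355413583)/1963419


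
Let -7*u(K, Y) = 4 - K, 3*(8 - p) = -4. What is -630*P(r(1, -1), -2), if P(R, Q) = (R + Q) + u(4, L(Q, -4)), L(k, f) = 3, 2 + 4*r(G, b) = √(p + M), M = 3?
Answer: 1575 - 105*√111/2 ≈ 1021.9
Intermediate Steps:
p = 28/3 (p = 8 - ⅓*(-4) = 8 + 4/3 = 28/3 ≈ 9.3333)
r(G, b) = -½ + √111/12 (r(G, b) = -½ + √(28/3 + 3)/4 = -½ + √(37/3)/4 = -½ + (√111/3)/4 = -½ + √111/12)
u(K, Y) = -4/7 + K/7 (u(K, Y) = -(4 - K)/7 = -4/7 + K/7)
P(R, Q) = Q + R (P(R, Q) = (R + Q) + (-4/7 + (⅐)*4) = (Q + R) + (-4/7 + 4/7) = (Q + R) + 0 = Q + R)
-630*P(r(1, -1), -2) = -630*(-2 + (-½ + √111/12)) = -630*(-5/2 + √111/12) = 1575 - 105*√111/2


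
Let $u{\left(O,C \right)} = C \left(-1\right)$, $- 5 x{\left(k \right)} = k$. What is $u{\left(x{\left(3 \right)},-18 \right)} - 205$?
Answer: $-187$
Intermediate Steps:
$x{\left(k \right)} = - \frac{k}{5}$
$u{\left(O,C \right)} = - C$
$u{\left(x{\left(3 \right)},-18 \right)} - 205 = \left(-1\right) \left(-18\right) - 205 = 18 - 205 = -187$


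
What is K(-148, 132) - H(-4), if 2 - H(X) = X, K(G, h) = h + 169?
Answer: 295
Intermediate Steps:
K(G, h) = 169 + h
H(X) = 2 - X
K(-148, 132) - H(-4) = (169 + 132) - (2 - 1*(-4)) = 301 - (2 + 4) = 301 - 1*6 = 301 - 6 = 295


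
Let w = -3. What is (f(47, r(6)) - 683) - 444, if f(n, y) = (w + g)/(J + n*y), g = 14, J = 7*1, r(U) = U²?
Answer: -1914762/1699 ≈ -1127.0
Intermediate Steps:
J = 7
f(n, y) = 11/(7 + n*y) (f(n, y) = (-3 + 14)/(7 + n*y) = 11/(7 + n*y))
(f(47, r(6)) - 683) - 444 = (11/(7 + 47*6²) - 683) - 444 = (11/(7 + 47*36) - 683) - 444 = (11/(7 + 1692) - 683) - 444 = (11/1699 - 683) - 444 = -1160406/1699 - 444 = -1914762/1699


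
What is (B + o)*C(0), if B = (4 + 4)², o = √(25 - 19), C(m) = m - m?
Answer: 0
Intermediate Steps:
C(m) = 0
o = √6 ≈ 2.4495
B = 64 (B = 8² = 64)
(B + o)*C(0) = (64 + √6)*0 = 0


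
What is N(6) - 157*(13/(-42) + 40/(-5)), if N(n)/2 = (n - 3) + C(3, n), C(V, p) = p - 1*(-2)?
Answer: 55717/42 ≈ 1326.6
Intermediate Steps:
C(V, p) = 2 + p (C(V, p) = p + 2 = 2 + p)
N(n) = -2 + 4*n (N(n) = 2*((n - 3) + (2 + n)) = 2*((-3 + n) + (2 + n)) = 2*(-1 + 2*n) = -2 + 4*n)
N(6) - 157*(13/(-42) + 40/(-5)) = (-2 + 4*6) - 157*(13/(-42) + 40/(-5)) = (-2 + 24) - 157*(13*(-1/42) + 40*(-⅕)) = 22 - 157*(-13/42 - 8) = 22 - 157*(-349/42) = 22 + 54793/42 = 55717/42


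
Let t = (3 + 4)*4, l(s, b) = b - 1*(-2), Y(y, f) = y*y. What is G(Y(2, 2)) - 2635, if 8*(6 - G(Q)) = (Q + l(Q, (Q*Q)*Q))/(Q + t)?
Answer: -336547/128 ≈ -2629.3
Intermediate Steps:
Y(y, f) = y²
l(s, b) = 2 + b (l(s, b) = b + 2 = 2 + b)
t = 28 (t = 7*4 = 28)
G(Q) = 6 - (2 + Q + Q³)/(8*(28 + Q)) (G(Q) = 6 - (Q + (2 + (Q*Q)*Q))/(8*(Q + 28)) = 6 - (Q + (2 + Q²*Q))/(8*(28 + Q)) = 6 - (Q + (2 + Q³))/(8*(28 + Q)) = 6 - (2 + Q + Q³)/(8*(28 + Q)))
G(Y(2, 2)) - 2635 = (1342 - (2²)³ + 47*2²)/(8*(28 + 2²)) - 2635 = (1342 - 1*4³ + 47*4)/(8*(28 + 4)) - 2635 = (⅛)*(1342 - 1*64 + 188)/32 - 2635 = (⅛)*(1/32)*(1342 - 64 + 188) - 2635 = (⅛)*(1/32)*1466 - 2635 = 733/128 - 2635 = -336547/128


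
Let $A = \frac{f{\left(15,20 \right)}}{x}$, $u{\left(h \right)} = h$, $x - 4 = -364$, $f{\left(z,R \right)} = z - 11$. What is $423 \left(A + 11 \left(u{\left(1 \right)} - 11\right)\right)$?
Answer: $- \frac{465347}{10} \approx -46535.0$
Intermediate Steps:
$f{\left(z,R \right)} = -11 + z$ ($f{\left(z,R \right)} = z - 11 = -11 + z$)
$x = -360$ ($x = 4 - 364 = -360$)
$A = - \frac{1}{90}$ ($A = \frac{-11 + 15}{-360} = 4 \left(- \frac{1}{360}\right) = - \frac{1}{90} \approx -0.011111$)
$423 \left(A + 11 \left(u{\left(1 \right)} - 11\right)\right) = 423 \left(- \frac{1}{90} + 11 \left(1 - 11\right)\right) = 423 \left(- \frac{1}{90} + 11 \left(-10\right)\right) = 423 \left(- \frac{1}{90} - 110\right) = 423 \left(- \frac{9901}{90}\right) = - \frac{465347}{10}$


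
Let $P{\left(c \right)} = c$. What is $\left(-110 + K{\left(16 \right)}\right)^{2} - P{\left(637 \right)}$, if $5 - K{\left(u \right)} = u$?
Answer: $14004$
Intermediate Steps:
$K{\left(u \right)} = 5 - u$
$\left(-110 + K{\left(16 \right)}\right)^{2} - P{\left(637 \right)} = \left(-110 + \left(5 - 16\right)\right)^{2} - 637 = \left(-110 - 11\right)^{2} - 637 = \left(-121\right)^{2} - 637 = 14641 - 637 = 14004$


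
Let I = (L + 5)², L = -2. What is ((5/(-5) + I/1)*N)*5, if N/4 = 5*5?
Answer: 4000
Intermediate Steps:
I = 9 (I = (-2 + 5)² = 3² = 9)
N = 100 (N = 4*(5*5) = 4*25 = 100)
((5/(-5) + I/1)*N)*5 = ((5/(-5) + 9/1)*100)*5 = ((5*(-⅕) + 9*1)*100)*5 = ((-1 + 9)*100)*5 = (8*100)*5 = 800*5 = 4000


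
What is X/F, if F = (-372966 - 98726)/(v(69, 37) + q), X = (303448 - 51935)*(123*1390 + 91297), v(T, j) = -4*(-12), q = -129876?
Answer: 2140979265978747/117923 ≈ 1.8156e+10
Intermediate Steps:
v(T, j) = 48
X = 65963559971 (X = 251513*(170970 + 91297) = 251513*262267 = 65963559971)
F = 117923/32457 (F = (-372966 - 98726)/(48 - 129876) = -471692/(-129828) = -471692*(-1/129828) = 117923/32457 ≈ 3.6332)
X/F = 65963559971/(117923/32457) = 65963559971*(32457/117923) = 2140979265978747/117923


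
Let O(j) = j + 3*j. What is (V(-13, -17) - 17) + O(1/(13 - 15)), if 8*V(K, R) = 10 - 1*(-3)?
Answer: -139/8 ≈ -17.375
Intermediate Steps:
V(K, R) = 13/8 (V(K, R) = (10 - 1*(-3))/8 = (10 + 3)/8 = (1/8)*13 = 13/8)
O(j) = 4*j
(V(-13, -17) - 17) + O(1/(13 - 15)) = (13/8 - 17) + 4/(13 - 15) = -123/8 + 4/(-2) = -123/8 + 4*(-1/2) = -123/8 - 2 = -139/8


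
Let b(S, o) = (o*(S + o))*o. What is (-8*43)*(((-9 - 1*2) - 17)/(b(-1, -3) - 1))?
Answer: -9632/37 ≈ -260.32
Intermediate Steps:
b(S, o) = o²*(S + o)
(-8*43)*(((-9 - 1*2) - 17)/(b(-1, -3) - 1)) = (-8*43)*(((-9 - 1*2) - 17)/((-3)²*(-1 - 3) - 1)) = -344*((-9 - 2) - 17)/(9*(-4) - 1) = -344*(-11 - 17)/(-36 - 1) = -(-9632)/(-37) = -(-9632)*(-1)/37 = -344*28/37 = -9632/37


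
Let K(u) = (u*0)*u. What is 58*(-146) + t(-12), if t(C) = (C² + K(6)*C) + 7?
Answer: -8317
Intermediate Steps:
K(u) = 0 (K(u) = 0*u = 0)
t(C) = 7 + C² (t(C) = (C² + 0*C) + 7 = (C² + 0) + 7 = C² + 7 = 7 + C²)
58*(-146) + t(-12) = 58*(-146) + (7 + (-12)²) = -8468 + (7 + 144) = -8468 + 151 = -8317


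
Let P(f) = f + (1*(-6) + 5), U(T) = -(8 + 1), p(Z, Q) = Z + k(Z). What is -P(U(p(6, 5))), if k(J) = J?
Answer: 10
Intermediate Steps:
p(Z, Q) = 2*Z (p(Z, Q) = Z + Z = 2*Z)
U(T) = -9 (U(T) = -1*9 = -9)
P(f) = -1 + f (P(f) = f + (-6 + 5) = f - 1 = -1 + f)
-P(U(p(6, 5))) = -(-1 - 9) = -1*(-10) = 10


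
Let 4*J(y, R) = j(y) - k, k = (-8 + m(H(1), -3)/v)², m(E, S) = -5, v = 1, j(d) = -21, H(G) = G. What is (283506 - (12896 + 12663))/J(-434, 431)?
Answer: -515894/95 ≈ -5430.5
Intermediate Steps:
k = 169 (k = (-8 - 5/1)² = (-8 - 5*1)² = (-8 - 5)² = (-13)² = 169)
J(y, R) = -95/2 (J(y, R) = (-21 - 1*169)/4 = (-21 - 169)/4 = (¼)*(-190) = -95/2)
(283506 - (12896 + 12663))/J(-434, 431) = (283506 - (12896 + 12663))/(-95/2) = (283506 - 1*25559)*(-2/95) = (283506 - 25559)*(-2/95) = 257947*(-2/95) = -515894/95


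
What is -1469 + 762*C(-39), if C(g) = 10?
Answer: 6151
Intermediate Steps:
-1469 + 762*C(-39) = -1469 + 762*10 = -1469 + 7620 = 6151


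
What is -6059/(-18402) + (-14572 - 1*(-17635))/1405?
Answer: 64878221/25854810 ≈ 2.5093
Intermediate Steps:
-6059/(-18402) + (-14572 - 1*(-17635))/1405 = -6059*(-1/18402) + (-14572 + 17635)*(1/1405) = 6059/18402 + 3063*(1/1405) = 6059/18402 + 3063/1405 = 64878221/25854810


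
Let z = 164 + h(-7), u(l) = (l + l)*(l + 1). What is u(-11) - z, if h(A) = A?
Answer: 63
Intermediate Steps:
u(l) = 2*l*(1 + l) (u(l) = (2*l)*(1 + l) = 2*l*(1 + l))
z = 157 (z = 164 - 7 = 157)
u(-11) - z = 2*(-11)*(1 - 11) - 1*157 = 2*(-11)*(-10) - 157 = 220 - 157 = 63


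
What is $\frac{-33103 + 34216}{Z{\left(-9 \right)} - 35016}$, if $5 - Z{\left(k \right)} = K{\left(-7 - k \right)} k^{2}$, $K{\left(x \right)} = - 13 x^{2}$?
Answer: $- \frac{1113}{30799} \approx -0.036138$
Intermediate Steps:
$Z{\left(k \right)} = 5 + 13 k^{2} \left(-7 - k\right)^{2}$ ($Z{\left(k \right)} = 5 - - 13 \left(-7 - k\right)^{2} k^{2} = 5 - - 13 k^{2} \left(-7 - k\right)^{2} = 5 + 13 k^{2} \left(-7 - k\right)^{2}$)
$\frac{-33103 + 34216}{Z{\left(-9 \right)} - 35016} = \frac{-33103 + 34216}{\left(5 + 13 \left(-9\right)^{2} \left(7 - 9\right)^{2}\right) - 35016} = \frac{1113}{\left(5 + 13 \cdot 81 \left(-2\right)^{2}\right) - 35016} = \frac{1113}{\left(5 + 13 \cdot 81 \cdot 4\right) - 35016} = \frac{1113}{\left(5 + 4212\right) - 35016} = \frac{1113}{4217 - 35016} = \frac{1113}{-30799} = 1113 \left(- \frac{1}{30799}\right) = - \frac{1113}{30799}$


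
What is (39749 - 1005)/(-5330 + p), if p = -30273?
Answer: -38744/35603 ≈ -1.0882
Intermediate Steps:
(39749 - 1005)/(-5330 + p) = (39749 - 1005)/(-5330 - 30273) = 38744/(-35603) = 38744*(-1/35603) = -38744/35603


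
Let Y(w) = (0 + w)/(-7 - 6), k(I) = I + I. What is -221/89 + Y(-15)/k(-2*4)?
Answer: -47303/18512 ≈ -2.5553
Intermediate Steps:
k(I) = 2*I
Y(w) = -w/13 (Y(w) = w/(-13) = w*(-1/13) = -w/13)
-221/89 + Y(-15)/k(-2*4) = -221/89 + (-1/13*(-15))/((2*(-2*4))) = -221*1/89 + 15/(13*((2*(-8)))) = -221/89 + (15/13)/(-16) = -221/89 + (15/13)*(-1/16) = -221/89 - 15/208 = -47303/18512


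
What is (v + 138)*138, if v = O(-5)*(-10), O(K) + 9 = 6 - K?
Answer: 16284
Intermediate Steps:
O(K) = -3 - K (O(K) = -9 + (6 - K) = -3 - K)
v = -20 (v = (-3 - 1*(-5))*(-10) = (-3 + 5)*(-10) = 2*(-10) = -20)
(v + 138)*138 = (-20 + 138)*138 = 118*138 = 16284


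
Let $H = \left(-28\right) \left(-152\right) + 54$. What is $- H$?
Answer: $-4310$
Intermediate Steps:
$H = 4310$ ($H = 4256 + 54 = 4310$)
$- H = \left(-1\right) 4310 = -4310$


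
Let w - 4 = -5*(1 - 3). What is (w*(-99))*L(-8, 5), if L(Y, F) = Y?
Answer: 11088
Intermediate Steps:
w = 14 (w = 4 - 5*(1 - 3) = 4 - 5*(-2) = 4 + 10 = 14)
(w*(-99))*L(-8, 5) = (14*(-99))*(-8) = -1386*(-8) = 11088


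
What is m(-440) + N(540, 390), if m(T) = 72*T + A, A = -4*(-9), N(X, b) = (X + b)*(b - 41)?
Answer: 292926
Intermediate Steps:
N(X, b) = (-41 + b)*(X + b) (N(X, b) = (X + b)*(-41 + b) = (-41 + b)*(X + b))
A = 36
m(T) = 36 + 72*T (m(T) = 72*T + 36 = 36 + 72*T)
m(-440) + N(540, 390) = (36 + 72*(-440)) + (390**2 - 41*540 - 41*390 + 540*390) = (36 - 31680) + (152100 - 22140 - 15990 + 210600) = -31644 + 324570 = 292926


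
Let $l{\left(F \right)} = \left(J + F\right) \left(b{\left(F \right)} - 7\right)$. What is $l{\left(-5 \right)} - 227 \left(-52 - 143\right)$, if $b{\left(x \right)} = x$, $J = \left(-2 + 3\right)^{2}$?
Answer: $44313$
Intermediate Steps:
$J = 1$ ($J = 1^{2} = 1$)
$l{\left(F \right)} = \left(1 + F\right) \left(-7 + F\right)$ ($l{\left(F \right)} = \left(1 + F\right) \left(F - 7\right) = \left(1 + F\right) \left(-7 + F\right)$)
$l{\left(-5 \right)} - 227 \left(-52 - 143\right) = \left(-7 + \left(-5\right)^{2} - -30\right) - 227 \left(-52 - 143\right) = \left(-7 + 25 + 30\right) - -44265 = 48 + 44265 = 44313$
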